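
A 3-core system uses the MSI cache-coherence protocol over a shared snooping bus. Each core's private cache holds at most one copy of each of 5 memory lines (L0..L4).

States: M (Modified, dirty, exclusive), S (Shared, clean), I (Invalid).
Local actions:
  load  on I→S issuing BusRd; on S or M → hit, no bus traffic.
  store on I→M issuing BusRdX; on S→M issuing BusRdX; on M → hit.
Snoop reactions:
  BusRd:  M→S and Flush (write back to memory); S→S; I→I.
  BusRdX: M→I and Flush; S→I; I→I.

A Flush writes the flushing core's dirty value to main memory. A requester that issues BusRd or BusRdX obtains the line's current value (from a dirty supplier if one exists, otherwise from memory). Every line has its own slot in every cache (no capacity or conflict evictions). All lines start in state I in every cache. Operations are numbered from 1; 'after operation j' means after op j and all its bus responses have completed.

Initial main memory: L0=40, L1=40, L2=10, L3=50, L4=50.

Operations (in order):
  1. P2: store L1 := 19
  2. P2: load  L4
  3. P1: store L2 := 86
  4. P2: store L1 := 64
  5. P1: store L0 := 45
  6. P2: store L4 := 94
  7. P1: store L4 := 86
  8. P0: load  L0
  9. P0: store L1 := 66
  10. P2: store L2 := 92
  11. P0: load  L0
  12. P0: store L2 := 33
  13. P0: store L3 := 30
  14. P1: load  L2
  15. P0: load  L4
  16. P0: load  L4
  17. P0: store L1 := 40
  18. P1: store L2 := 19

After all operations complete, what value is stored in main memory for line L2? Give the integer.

memory[L2] = 33

[1] P2: store L1 := 19 | P0:I, P1:I, P2:M(19) | bus: BusRdX
[2] P2: load  L4 | P0:I, P1:I, P2:S(50) | bus: BusRd
[3] P1: store L2 := 86 | P0:I, P1:M(86), P2:I | bus: BusRdX
[4] P2: store L1 := 64 | P0:I, P1:I, P2:M(64) | bus: none
[5] P1: store L0 := 45 | P0:I, P1:M(45), P2:I | bus: BusRdX
[6] P2: store L4 := 94 | P0:I, P1:I, P2:M(94) | bus: BusRdX
[7] P1: store L4 := 86 | P0:I, P1:M(86), P2:I | bus: BusRdX,Flush
[8] P0: load  L0 | P0:S(45), P1:S(45), P2:I | bus: BusRd,Flush
[9] P0: store L1 := 66 | P0:M(66), P1:I, P2:I | bus: BusRdX,Flush
[10] P2: store L2 := 92 | P0:I, P1:I, P2:M(92) | bus: BusRdX,Flush
[11] P0: load  L0 | P0:S(45), P1:S(45), P2:I | bus: none
[12] P0: store L2 := 33 | P0:M(33), P1:I, P2:I | bus: BusRdX,Flush
[13] P0: store L3 := 30 | P0:M(30), P1:I, P2:I | bus: BusRdX
[14] P1: load  L2 | P0:S(33), P1:S(33), P2:I | bus: BusRd,Flush
[15] P0: load  L4 | P0:S(86), P1:S(86), P2:I | bus: BusRd,Flush
[16] P0: load  L4 | P0:S(86), P1:S(86), P2:I | bus: none
[17] P0: store L1 := 40 | P0:M(40), P1:I, P2:I | bus: none
[18] P1: store L2 := 19 | P0:I, P1:M(19), P2:I | bus: BusRdX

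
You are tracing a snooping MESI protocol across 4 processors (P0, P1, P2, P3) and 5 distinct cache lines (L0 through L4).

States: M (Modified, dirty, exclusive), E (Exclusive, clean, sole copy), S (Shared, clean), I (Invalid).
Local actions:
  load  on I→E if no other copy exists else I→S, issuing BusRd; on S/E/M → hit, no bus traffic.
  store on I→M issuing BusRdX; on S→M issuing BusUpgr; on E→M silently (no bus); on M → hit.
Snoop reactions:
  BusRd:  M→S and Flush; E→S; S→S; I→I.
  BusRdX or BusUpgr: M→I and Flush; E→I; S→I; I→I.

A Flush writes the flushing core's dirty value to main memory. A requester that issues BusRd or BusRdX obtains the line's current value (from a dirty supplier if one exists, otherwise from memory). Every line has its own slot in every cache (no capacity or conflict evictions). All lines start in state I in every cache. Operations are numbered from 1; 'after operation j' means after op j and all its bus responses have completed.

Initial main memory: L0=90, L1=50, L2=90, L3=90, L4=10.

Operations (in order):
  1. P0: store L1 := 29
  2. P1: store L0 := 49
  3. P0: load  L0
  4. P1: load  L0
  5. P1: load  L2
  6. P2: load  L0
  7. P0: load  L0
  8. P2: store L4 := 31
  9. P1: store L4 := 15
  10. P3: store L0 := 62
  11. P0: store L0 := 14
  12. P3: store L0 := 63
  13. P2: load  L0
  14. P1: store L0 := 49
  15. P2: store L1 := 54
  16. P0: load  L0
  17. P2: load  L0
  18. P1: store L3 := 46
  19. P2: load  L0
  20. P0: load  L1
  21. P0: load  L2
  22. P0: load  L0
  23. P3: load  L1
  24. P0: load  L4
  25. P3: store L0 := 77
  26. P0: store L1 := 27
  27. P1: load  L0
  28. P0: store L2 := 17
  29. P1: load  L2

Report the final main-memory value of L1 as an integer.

1. P0: store L1 := 29  bus=[BusRdX]  L1: P0=M P1=I P2=I P3=I  mem[L1]=50
2. P1: store L0 := 49  bus=[BusRdX]  L0: P0=I P1=M P2=I P3=I  mem[L0]=90
3. P0: load  L0  bus=[BusRd,Flush]  L0: P0=S P1=S P2=I P3=I  mem[L0]=49
4. P1: load  L0  bus=[-]  L0: P0=S P1=S P2=I P3=I  mem[L0]=49
5. P1: load  L2  bus=[BusRd]  L2: P0=I P1=E P2=I P3=I  mem[L2]=90
6. P2: load  L0  bus=[BusRd]  L0: P0=S P1=S P2=S P3=I  mem[L0]=49
7. P0: load  L0  bus=[-]  L0: P0=S P1=S P2=S P3=I  mem[L0]=49
8. P2: store L4 := 31  bus=[BusRdX]  L4: P0=I P1=I P2=M P3=I  mem[L4]=10
9. P1: store L4 := 15  bus=[BusRdX,Flush]  L4: P0=I P1=M P2=I P3=I  mem[L4]=31
10. P3: store L0 := 62  bus=[BusRdX]  L0: P0=I P1=I P2=I P3=M  mem[L0]=49
11. P0: store L0 := 14  bus=[BusRdX,Flush]  L0: P0=M P1=I P2=I P3=I  mem[L0]=62
12. P3: store L0 := 63  bus=[BusRdX,Flush]  L0: P0=I P1=I P2=I P3=M  mem[L0]=14
13. P2: load  L0  bus=[BusRd,Flush]  L0: P0=I P1=I P2=S P3=S  mem[L0]=63
14. P1: store L0 := 49  bus=[BusRdX]  L0: P0=I P1=M P2=I P3=I  mem[L0]=63
15. P2: store L1 := 54  bus=[BusRdX,Flush]  L1: P0=I P1=I P2=M P3=I  mem[L1]=29
16. P0: load  L0  bus=[BusRd,Flush]  L0: P0=S P1=S P2=I P3=I  mem[L0]=49
17. P2: load  L0  bus=[BusRd]  L0: P0=S P1=S P2=S P3=I  mem[L0]=49
18. P1: store L3 := 46  bus=[BusRdX]  L3: P0=I P1=M P2=I P3=I  mem[L3]=90
19. P2: load  L0  bus=[-]  L0: P0=S P1=S P2=S P3=I  mem[L0]=49
20. P0: load  L1  bus=[BusRd,Flush]  L1: P0=S P1=I P2=S P3=I  mem[L1]=54
21. P0: load  L2  bus=[BusRd]  L2: P0=S P1=S P2=I P3=I  mem[L2]=90
22. P0: load  L0  bus=[-]  L0: P0=S P1=S P2=S P3=I  mem[L0]=49
23. P3: load  L1  bus=[BusRd]  L1: P0=S P1=I P2=S P3=S  mem[L1]=54
24. P0: load  L4  bus=[BusRd,Flush]  L4: P0=S P1=S P2=I P3=I  mem[L4]=15
25. P3: store L0 := 77  bus=[BusRdX]  L0: P0=I P1=I P2=I P3=M  mem[L0]=49
26. P0: store L1 := 27  bus=[BusUpgr]  L1: P0=M P1=I P2=I P3=I  mem[L1]=54
27. P1: load  L0  bus=[BusRd,Flush]  L0: P0=I P1=S P2=I P3=S  mem[L0]=77
28. P0: store L2 := 17  bus=[BusUpgr]  L2: P0=M P1=I P2=I P3=I  mem[L2]=90
29. P1: load  L2  bus=[BusRd,Flush]  L2: P0=S P1=S P2=I P3=I  mem[L2]=17

memory[L1] = 54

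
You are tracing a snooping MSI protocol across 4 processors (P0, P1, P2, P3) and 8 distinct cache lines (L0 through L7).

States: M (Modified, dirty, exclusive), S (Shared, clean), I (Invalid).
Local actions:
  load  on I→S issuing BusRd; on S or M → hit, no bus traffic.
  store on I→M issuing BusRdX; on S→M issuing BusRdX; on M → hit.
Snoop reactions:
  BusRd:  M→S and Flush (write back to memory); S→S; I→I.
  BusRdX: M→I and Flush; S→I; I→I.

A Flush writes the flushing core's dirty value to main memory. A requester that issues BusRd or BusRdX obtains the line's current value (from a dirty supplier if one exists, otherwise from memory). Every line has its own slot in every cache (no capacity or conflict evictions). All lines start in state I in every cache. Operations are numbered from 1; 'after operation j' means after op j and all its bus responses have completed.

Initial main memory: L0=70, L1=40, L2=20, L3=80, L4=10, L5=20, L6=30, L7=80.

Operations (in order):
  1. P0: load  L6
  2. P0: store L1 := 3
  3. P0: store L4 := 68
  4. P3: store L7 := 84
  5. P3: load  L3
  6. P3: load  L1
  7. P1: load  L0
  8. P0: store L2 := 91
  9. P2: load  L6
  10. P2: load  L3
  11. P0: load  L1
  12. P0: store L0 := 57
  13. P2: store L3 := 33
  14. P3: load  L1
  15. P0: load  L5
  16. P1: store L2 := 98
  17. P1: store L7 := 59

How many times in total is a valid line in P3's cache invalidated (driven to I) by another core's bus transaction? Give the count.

invalidations = 2

[1] P0: load  L6 | P0:S(30), P1:I, P2:I, P3:I | bus: BusRd
[2] P0: store L1 := 3 | P0:M(3), P1:I, P2:I, P3:I | bus: BusRdX
[3] P0: store L4 := 68 | P0:M(68), P1:I, P2:I, P3:I | bus: BusRdX
[4] P3: store L7 := 84 | P0:I, P1:I, P2:I, P3:M(84) | bus: BusRdX
[5] P3: load  L3 | P0:I, P1:I, P2:I, P3:S(80) | bus: BusRd
[6] P3: load  L1 | P0:S(3), P1:I, P2:I, P3:S(3) | bus: BusRd,Flush
[7] P1: load  L0 | P0:I, P1:S(70), P2:I, P3:I | bus: BusRd
[8] P0: store L2 := 91 | P0:M(91), P1:I, P2:I, P3:I | bus: BusRdX
[9] P2: load  L6 | P0:S(30), P1:I, P2:S(30), P3:I | bus: BusRd
[10] P2: load  L3 | P0:I, P1:I, P2:S(80), P3:S(80) | bus: BusRd
[11] P0: load  L1 | P0:S(3), P1:I, P2:I, P3:S(3) | bus: none
[12] P0: store L0 := 57 | P0:M(57), P1:I, P2:I, P3:I | bus: BusRdX
[13] P2: store L3 := 33 | P0:I, P1:I, P2:M(33), P3:I | bus: BusRdX
[14] P3: load  L1 | P0:S(3), P1:I, P2:I, P3:S(3) | bus: none
[15] P0: load  L5 | P0:S(20), P1:I, P2:I, P3:I | bus: BusRd
[16] P1: store L2 := 98 | P0:I, P1:M(98), P2:I, P3:I | bus: BusRdX,Flush
[17] P1: store L7 := 59 | P0:I, P1:M(59), P2:I, P3:I | bus: BusRdX,Flush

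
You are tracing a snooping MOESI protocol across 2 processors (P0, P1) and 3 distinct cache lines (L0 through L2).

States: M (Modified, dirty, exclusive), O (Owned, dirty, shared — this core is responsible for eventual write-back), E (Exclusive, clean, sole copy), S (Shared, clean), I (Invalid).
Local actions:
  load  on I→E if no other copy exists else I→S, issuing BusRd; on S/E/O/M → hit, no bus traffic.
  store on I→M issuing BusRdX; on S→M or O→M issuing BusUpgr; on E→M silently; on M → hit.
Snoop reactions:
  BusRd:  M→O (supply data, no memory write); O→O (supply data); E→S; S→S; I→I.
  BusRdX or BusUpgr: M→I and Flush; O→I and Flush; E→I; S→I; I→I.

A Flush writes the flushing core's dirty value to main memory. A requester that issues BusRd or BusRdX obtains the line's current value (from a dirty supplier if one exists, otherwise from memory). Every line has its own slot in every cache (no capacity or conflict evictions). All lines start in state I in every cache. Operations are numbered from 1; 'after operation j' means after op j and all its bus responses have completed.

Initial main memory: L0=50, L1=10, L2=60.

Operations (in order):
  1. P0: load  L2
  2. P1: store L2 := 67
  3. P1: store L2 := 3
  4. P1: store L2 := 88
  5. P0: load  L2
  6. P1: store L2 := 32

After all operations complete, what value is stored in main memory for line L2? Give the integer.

  op1 P0: load  L2 → E/I on L2; bus BusRd; mem=60
  op2 P1: store L2 := 67 → I/M on L2; bus BusRdX; mem=60
  op3 P1: store L2 := 3 → I/M on L2; bus (none); mem=60
  op4 P1: store L2 := 88 → I/M on L2; bus (none); mem=60
  op5 P0: load  L2 → S/O on L2; bus BusRd; mem=60
  op6 P1: store L2 := 32 → I/M on L2; bus BusUpgr; mem=60

memory[L2] = 60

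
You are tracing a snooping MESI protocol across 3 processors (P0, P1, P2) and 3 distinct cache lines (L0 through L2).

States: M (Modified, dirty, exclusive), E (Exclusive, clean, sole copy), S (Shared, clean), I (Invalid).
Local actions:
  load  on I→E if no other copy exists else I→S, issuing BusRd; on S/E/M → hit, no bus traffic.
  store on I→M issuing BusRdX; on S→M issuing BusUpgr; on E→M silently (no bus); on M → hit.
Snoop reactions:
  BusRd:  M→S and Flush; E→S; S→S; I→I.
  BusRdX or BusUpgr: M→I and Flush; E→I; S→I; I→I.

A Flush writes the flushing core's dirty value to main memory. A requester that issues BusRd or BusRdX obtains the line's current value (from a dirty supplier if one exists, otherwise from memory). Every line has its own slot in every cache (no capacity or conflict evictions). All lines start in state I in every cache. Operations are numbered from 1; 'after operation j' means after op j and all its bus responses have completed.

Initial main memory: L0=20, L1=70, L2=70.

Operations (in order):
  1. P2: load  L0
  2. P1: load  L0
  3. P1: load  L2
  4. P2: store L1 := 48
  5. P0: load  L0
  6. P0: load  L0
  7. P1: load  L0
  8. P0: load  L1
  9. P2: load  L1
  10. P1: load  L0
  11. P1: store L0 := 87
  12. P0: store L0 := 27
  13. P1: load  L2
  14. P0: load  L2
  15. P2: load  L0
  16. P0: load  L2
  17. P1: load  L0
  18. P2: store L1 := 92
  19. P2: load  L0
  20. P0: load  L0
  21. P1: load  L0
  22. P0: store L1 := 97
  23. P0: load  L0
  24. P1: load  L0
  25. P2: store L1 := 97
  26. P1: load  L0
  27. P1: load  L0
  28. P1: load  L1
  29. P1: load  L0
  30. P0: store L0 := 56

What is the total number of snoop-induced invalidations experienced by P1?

invalidations = 2

  op1 P2: load  L0 → I/I/E on L0; bus BusRd; mem=20
  op2 P1: load  L0 → I/S/S on L0; bus BusRd; mem=20
  op3 P1: load  L2 → I/E/I on L2; bus BusRd; mem=70
  op4 P2: store L1 := 48 → I/I/M on L1; bus BusRdX; mem=70
  op5 P0: load  L0 → S/S/S on L0; bus BusRd; mem=20
  op6 P0: load  L0 → S/S/S on L0; bus (none); mem=20
  op7 P1: load  L0 → S/S/S on L0; bus (none); mem=20
  op8 P0: load  L1 → S/I/S on L1; bus BusRd Flush; mem=48
  op9 P2: load  L1 → S/I/S on L1; bus (none); mem=48
  op10 P1: load  L0 → S/S/S on L0; bus (none); mem=20
  op11 P1: store L0 := 87 → I/M/I on L0; bus BusUpgr; mem=20
  op12 P0: store L0 := 27 → M/I/I on L0; bus BusRdX Flush; mem=87
  op13 P1: load  L2 → I/E/I on L2; bus (none); mem=70
  op14 P0: load  L2 → S/S/I on L2; bus BusRd; mem=70
  op15 P2: load  L0 → S/I/S on L0; bus BusRd Flush; mem=27
  op16 P0: load  L2 → S/S/I on L2; bus (none); mem=70
  op17 P1: load  L0 → S/S/S on L0; bus BusRd; mem=27
  op18 P2: store L1 := 92 → I/I/M on L1; bus BusUpgr; mem=48
  op19 P2: load  L0 → S/S/S on L0; bus (none); mem=27
  op20 P0: load  L0 → S/S/S on L0; bus (none); mem=27
  op21 P1: load  L0 → S/S/S on L0; bus (none); mem=27
  op22 P0: store L1 := 97 → M/I/I on L1; bus BusRdX Flush; mem=92
  op23 P0: load  L0 → S/S/S on L0; bus (none); mem=27
  op24 P1: load  L0 → S/S/S on L0; bus (none); mem=27
  op25 P2: store L1 := 97 → I/I/M on L1; bus BusRdX Flush; mem=97
  op26 P1: load  L0 → S/S/S on L0; bus (none); mem=27
  op27 P1: load  L0 → S/S/S on L0; bus (none); mem=27
  op28 P1: load  L1 → I/S/S on L1; bus BusRd Flush; mem=97
  op29 P1: load  L0 → S/S/S on L0; bus (none); mem=27
  op30 P0: store L0 := 56 → M/I/I on L0; bus BusUpgr; mem=27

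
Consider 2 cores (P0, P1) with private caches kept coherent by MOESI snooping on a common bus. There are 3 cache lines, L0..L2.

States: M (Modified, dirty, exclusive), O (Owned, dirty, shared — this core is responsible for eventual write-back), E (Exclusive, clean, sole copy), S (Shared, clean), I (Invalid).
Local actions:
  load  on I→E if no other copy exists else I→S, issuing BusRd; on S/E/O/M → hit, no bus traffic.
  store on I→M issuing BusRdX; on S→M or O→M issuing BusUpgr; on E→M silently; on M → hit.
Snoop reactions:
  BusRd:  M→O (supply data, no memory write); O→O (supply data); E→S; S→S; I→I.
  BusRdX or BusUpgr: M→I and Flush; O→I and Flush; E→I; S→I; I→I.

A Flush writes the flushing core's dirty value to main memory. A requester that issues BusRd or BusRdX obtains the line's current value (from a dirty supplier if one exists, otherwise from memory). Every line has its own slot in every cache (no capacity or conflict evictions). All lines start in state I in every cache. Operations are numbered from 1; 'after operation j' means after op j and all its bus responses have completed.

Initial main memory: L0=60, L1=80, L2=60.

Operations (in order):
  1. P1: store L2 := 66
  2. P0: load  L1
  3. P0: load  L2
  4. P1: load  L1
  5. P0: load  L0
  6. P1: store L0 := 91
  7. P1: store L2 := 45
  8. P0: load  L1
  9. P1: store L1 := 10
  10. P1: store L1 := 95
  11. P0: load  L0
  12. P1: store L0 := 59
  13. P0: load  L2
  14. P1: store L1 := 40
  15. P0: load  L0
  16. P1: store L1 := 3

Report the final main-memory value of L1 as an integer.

  op1 P1: store L2 := 66 → I/M on L2; bus BusRdX; mem=60
  op2 P0: load  L1 → E/I on L1; bus BusRd; mem=80
  op3 P0: load  L2 → S/O on L2; bus BusRd; mem=60
  op4 P1: load  L1 → S/S on L1; bus BusRd; mem=80
  op5 P0: load  L0 → E/I on L0; bus BusRd; mem=60
  op6 P1: store L0 := 91 → I/M on L0; bus BusRdX; mem=60
  op7 P1: store L2 := 45 → I/M on L2; bus BusUpgr; mem=60
  op8 P0: load  L1 → S/S on L1; bus (none); mem=80
  op9 P1: store L1 := 10 → I/M on L1; bus BusUpgr; mem=80
  op10 P1: store L1 := 95 → I/M on L1; bus (none); mem=80
  op11 P0: load  L0 → S/O on L0; bus BusRd; mem=60
  op12 P1: store L0 := 59 → I/M on L0; bus BusUpgr; mem=60
  op13 P0: load  L2 → S/O on L2; bus BusRd; mem=60
  op14 P1: store L1 := 40 → I/M on L1; bus (none); mem=80
  op15 P0: load  L0 → S/O on L0; bus BusRd; mem=60
  op16 P1: store L1 := 3 → I/M on L1; bus (none); mem=80

memory[L1] = 80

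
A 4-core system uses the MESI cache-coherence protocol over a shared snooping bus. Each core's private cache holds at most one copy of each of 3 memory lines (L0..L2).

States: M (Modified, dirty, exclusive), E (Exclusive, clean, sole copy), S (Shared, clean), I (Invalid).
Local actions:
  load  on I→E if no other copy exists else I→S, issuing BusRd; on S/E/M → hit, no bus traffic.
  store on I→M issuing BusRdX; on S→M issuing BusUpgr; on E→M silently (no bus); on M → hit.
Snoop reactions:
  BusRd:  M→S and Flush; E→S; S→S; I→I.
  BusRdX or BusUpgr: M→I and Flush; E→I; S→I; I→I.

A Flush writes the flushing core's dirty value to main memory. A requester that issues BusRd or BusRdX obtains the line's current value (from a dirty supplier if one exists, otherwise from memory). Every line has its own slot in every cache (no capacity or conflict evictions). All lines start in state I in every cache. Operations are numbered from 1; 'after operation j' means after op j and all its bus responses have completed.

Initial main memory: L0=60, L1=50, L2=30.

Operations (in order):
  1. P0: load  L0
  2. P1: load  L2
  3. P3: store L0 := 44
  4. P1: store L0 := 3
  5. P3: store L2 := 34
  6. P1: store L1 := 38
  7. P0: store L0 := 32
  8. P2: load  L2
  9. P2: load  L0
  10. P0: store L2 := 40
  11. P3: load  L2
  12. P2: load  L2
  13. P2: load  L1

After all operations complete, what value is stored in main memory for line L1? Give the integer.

memory[L1] = 38

[1] P0: load  L0 | P0:E(60), P1:I, P2:I, P3:I | bus: BusRd
[2] P1: load  L2 | P0:I, P1:E(30), P2:I, P3:I | bus: BusRd
[3] P3: store L0 := 44 | P0:I, P1:I, P2:I, P3:M(44) | bus: BusRdX
[4] P1: store L0 := 3 | P0:I, P1:M(3), P2:I, P3:I | bus: BusRdX,Flush
[5] P3: store L2 := 34 | P0:I, P1:I, P2:I, P3:M(34) | bus: BusRdX
[6] P1: store L1 := 38 | P0:I, P1:M(38), P2:I, P3:I | bus: BusRdX
[7] P0: store L0 := 32 | P0:M(32), P1:I, P2:I, P3:I | bus: BusRdX,Flush
[8] P2: load  L2 | P0:I, P1:I, P2:S(34), P3:S(34) | bus: BusRd,Flush
[9] P2: load  L0 | P0:S(32), P1:I, P2:S(32), P3:I | bus: BusRd,Flush
[10] P0: store L2 := 40 | P0:M(40), P1:I, P2:I, P3:I | bus: BusRdX
[11] P3: load  L2 | P0:S(40), P1:I, P2:I, P3:S(40) | bus: BusRd,Flush
[12] P2: load  L2 | P0:S(40), P1:I, P2:S(40), P3:S(40) | bus: BusRd
[13] P2: load  L1 | P0:I, P1:S(38), P2:S(38), P3:I | bus: BusRd,Flush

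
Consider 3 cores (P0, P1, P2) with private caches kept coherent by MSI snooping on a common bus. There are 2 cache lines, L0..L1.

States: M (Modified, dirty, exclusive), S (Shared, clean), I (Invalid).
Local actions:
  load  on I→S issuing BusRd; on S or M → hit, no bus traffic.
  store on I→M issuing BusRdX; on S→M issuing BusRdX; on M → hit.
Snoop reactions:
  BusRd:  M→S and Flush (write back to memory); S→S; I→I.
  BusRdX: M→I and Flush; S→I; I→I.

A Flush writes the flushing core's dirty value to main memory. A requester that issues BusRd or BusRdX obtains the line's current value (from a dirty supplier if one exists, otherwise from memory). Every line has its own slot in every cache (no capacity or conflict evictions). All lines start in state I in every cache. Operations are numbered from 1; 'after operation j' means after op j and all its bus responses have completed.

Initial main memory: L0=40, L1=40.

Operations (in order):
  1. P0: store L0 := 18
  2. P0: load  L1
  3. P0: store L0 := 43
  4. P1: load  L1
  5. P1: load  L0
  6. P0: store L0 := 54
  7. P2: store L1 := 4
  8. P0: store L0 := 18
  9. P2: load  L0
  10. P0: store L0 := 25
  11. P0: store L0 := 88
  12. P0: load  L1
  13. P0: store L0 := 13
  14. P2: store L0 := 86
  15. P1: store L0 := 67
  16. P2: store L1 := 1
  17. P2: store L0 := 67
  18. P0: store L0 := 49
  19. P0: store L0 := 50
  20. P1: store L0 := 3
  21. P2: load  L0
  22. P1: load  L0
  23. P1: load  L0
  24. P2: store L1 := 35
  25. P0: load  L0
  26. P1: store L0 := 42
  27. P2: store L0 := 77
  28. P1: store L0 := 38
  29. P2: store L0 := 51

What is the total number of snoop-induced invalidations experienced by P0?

1. P0: store L0 := 18  bus=[BusRdX]  L0: P0=M P1=I P2=I  mem[L0]=40
2. P0: load  L1  bus=[BusRd]  L1: P0=S P1=I P2=I  mem[L1]=40
3. P0: store L0 := 43  bus=[-]  L0: P0=M P1=I P2=I  mem[L0]=40
4. P1: load  L1  bus=[BusRd]  L1: P0=S P1=S P2=I  mem[L1]=40
5. P1: load  L0  bus=[BusRd,Flush]  L0: P0=S P1=S P2=I  mem[L0]=43
6. P0: store L0 := 54  bus=[BusRdX]  L0: P0=M P1=I P2=I  mem[L0]=43
7. P2: store L1 := 4  bus=[BusRdX]  L1: P0=I P1=I P2=M  mem[L1]=40
8. P0: store L0 := 18  bus=[-]  L0: P0=M P1=I P2=I  mem[L0]=43
9. P2: load  L0  bus=[BusRd,Flush]  L0: P0=S P1=I P2=S  mem[L0]=18
10. P0: store L0 := 25  bus=[BusRdX]  L0: P0=M P1=I P2=I  mem[L0]=18
11. P0: store L0 := 88  bus=[-]  L0: P0=M P1=I P2=I  mem[L0]=18
12. P0: load  L1  bus=[BusRd,Flush]  L1: P0=S P1=I P2=S  mem[L1]=4
13. P0: store L0 := 13  bus=[-]  L0: P0=M P1=I P2=I  mem[L0]=18
14. P2: store L0 := 86  bus=[BusRdX,Flush]  L0: P0=I P1=I P2=M  mem[L0]=13
15. P1: store L0 := 67  bus=[BusRdX,Flush]  L0: P0=I P1=M P2=I  mem[L0]=86
16. P2: store L1 := 1  bus=[BusRdX]  L1: P0=I P1=I P2=M  mem[L1]=4
17. P2: store L0 := 67  bus=[BusRdX,Flush]  L0: P0=I P1=I P2=M  mem[L0]=67
18. P0: store L0 := 49  bus=[BusRdX,Flush]  L0: P0=M P1=I P2=I  mem[L0]=67
19. P0: store L0 := 50  bus=[-]  L0: P0=M P1=I P2=I  mem[L0]=67
20. P1: store L0 := 3  bus=[BusRdX,Flush]  L0: P0=I P1=M P2=I  mem[L0]=50
21. P2: load  L0  bus=[BusRd,Flush]  L0: P0=I P1=S P2=S  mem[L0]=3
22. P1: load  L0  bus=[-]  L0: P0=I P1=S P2=S  mem[L0]=3
23. P1: load  L0  bus=[-]  L0: P0=I P1=S P2=S  mem[L0]=3
24. P2: store L1 := 35  bus=[-]  L1: P0=I P1=I P2=M  mem[L1]=4
25. P0: load  L0  bus=[BusRd]  L0: P0=S P1=S P2=S  mem[L0]=3
26. P1: store L0 := 42  bus=[BusRdX]  L0: P0=I P1=M P2=I  mem[L0]=3
27. P2: store L0 := 77  bus=[BusRdX,Flush]  L0: P0=I P1=I P2=M  mem[L0]=42
28. P1: store L0 := 38  bus=[BusRdX,Flush]  L0: P0=I P1=M P2=I  mem[L0]=77
29. P2: store L0 := 51  bus=[BusRdX,Flush]  L0: P0=I P1=I P2=M  mem[L0]=38

invalidations = 5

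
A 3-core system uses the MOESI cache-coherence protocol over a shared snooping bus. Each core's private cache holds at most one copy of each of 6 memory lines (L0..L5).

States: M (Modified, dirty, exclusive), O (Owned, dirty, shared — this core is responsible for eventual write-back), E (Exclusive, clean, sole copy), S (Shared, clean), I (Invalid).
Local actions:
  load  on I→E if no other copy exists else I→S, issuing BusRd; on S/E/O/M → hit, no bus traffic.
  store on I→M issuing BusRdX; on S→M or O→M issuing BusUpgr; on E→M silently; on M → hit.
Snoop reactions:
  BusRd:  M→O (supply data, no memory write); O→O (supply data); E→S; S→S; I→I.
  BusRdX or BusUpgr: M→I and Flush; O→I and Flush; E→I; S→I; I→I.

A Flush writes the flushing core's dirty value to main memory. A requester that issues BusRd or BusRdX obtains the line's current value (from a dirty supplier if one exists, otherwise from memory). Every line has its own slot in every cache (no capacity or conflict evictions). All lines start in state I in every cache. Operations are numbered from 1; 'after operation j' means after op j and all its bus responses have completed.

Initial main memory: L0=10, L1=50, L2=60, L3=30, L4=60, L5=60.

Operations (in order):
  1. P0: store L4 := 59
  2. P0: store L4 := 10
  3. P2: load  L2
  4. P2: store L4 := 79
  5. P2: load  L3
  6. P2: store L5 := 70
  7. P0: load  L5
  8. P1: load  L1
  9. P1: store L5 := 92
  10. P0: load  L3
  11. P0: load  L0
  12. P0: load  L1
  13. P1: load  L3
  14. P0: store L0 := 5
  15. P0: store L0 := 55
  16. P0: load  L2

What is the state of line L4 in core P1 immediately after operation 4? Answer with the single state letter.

1. P0: store L4 := 59  bus=[BusRdX]  L4: P0=M P1=I P2=I  mem[L4]=60
2. P0: store L4 := 10  bus=[-]  L4: P0=M P1=I P2=I  mem[L4]=60
3. P2: load  L2  bus=[BusRd]  L2: P0=I P1=I P2=E  mem[L2]=60
4. P2: store L4 := 79  bus=[BusRdX,Flush]  L4: P0=I P1=I P2=M  mem[L4]=10
5. P2: load  L3  bus=[BusRd]  L3: P0=I P1=I P2=E  mem[L3]=30
6. P2: store L5 := 70  bus=[BusRdX]  L5: P0=I P1=I P2=M  mem[L5]=60
7. P0: load  L5  bus=[BusRd]  L5: P0=S P1=I P2=O  mem[L5]=60
8. P1: load  L1  bus=[BusRd]  L1: P0=I P1=E P2=I  mem[L1]=50
9. P1: store L5 := 92  bus=[BusRdX,Flush]  L5: P0=I P1=M P2=I  mem[L5]=70
10. P0: load  L3  bus=[BusRd]  L3: P0=S P1=I P2=S  mem[L3]=30
11. P0: load  L0  bus=[BusRd]  L0: P0=E P1=I P2=I  mem[L0]=10
12. P0: load  L1  bus=[BusRd]  L1: P0=S P1=S P2=I  mem[L1]=50
13. P1: load  L3  bus=[BusRd]  L3: P0=S P1=S P2=S  mem[L3]=30
14. P0: store L0 := 5  bus=[-]  L0: P0=M P1=I P2=I  mem[L0]=10
15. P0: store L0 := 55  bus=[-]  L0: P0=M P1=I P2=I  mem[L0]=10
16. P0: load  L2  bus=[BusRd]  L2: P0=S P1=I P2=S  mem[L2]=60

state = I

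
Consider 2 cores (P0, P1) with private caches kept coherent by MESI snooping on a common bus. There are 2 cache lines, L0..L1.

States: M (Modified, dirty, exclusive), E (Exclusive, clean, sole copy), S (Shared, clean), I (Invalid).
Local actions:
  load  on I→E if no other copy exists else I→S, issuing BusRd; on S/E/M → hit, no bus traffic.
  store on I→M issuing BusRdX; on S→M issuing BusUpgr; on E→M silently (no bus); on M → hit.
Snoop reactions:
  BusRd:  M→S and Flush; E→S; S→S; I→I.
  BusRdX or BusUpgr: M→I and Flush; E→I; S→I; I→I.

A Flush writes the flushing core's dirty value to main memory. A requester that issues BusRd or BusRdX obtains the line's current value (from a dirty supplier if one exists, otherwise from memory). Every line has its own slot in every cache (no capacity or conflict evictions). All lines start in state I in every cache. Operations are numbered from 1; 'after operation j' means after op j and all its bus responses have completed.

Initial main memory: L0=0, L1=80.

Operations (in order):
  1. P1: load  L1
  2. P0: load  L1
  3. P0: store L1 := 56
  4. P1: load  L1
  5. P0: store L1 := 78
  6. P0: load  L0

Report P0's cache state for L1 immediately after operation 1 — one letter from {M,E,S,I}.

state = I

step 1: P1: load  L1  ⟶  IE  (L1)  txn=BusRd  M[L1]=80
step 2: P0: load  L1  ⟶  SS  (L1)  txn=BusRd  M[L1]=80
step 3: P0: store L1 := 56  ⟶  MI  (L1)  txn=BusUpgr  M[L1]=80
step 4: P1: load  L1  ⟶  SS  (L1)  txn=BusRd+Flush  M[L1]=56
step 5: P0: store L1 := 78  ⟶  MI  (L1)  txn=BusUpgr  M[L1]=56
step 6: P0: load  L0  ⟶  EI  (L0)  txn=BusRd  M[L0]=0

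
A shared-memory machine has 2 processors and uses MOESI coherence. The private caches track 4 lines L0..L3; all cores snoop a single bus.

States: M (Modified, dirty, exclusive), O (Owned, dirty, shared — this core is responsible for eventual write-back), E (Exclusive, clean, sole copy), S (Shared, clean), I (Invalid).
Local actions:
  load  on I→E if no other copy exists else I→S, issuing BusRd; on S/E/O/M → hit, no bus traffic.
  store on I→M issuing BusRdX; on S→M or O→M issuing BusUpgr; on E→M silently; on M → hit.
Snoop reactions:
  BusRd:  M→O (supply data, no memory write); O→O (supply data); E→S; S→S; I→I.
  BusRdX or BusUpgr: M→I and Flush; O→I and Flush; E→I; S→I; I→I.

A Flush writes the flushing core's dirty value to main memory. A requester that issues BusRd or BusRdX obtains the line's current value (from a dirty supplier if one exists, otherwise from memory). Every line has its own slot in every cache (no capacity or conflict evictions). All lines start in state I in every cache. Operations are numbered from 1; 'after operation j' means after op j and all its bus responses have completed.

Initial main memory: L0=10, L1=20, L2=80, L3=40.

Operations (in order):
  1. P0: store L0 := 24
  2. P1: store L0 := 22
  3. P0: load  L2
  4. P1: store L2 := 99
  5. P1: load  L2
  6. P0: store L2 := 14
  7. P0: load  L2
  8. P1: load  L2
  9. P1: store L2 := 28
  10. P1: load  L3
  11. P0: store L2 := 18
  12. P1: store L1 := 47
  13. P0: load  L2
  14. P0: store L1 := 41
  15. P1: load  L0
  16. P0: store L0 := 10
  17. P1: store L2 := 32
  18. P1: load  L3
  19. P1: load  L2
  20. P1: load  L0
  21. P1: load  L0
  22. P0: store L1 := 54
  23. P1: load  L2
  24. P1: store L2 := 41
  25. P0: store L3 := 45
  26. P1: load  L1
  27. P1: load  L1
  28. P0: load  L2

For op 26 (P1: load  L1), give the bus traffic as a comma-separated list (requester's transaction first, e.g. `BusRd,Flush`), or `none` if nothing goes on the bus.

bus = BusRd

[1] P0: store L0 := 24 | P0:M(24), P1:I | bus: BusRdX
[2] P1: store L0 := 22 | P0:I, P1:M(22) | bus: BusRdX,Flush
[3] P0: load  L2 | P0:E(80), P1:I | bus: BusRd
[4] P1: store L2 := 99 | P0:I, P1:M(99) | bus: BusRdX
[5] P1: load  L2 | P0:I, P1:M(99) | bus: none
[6] P0: store L2 := 14 | P0:M(14), P1:I | bus: BusRdX,Flush
[7] P0: load  L2 | P0:M(14), P1:I | bus: none
[8] P1: load  L2 | P0:O(14), P1:S(14) | bus: BusRd
[9] P1: store L2 := 28 | P0:I, P1:M(28) | bus: BusUpgr,Flush
[10] P1: load  L3 | P0:I, P1:E(40) | bus: BusRd
[11] P0: store L2 := 18 | P0:M(18), P1:I | bus: BusRdX,Flush
[12] P1: store L1 := 47 | P0:I, P1:M(47) | bus: BusRdX
[13] P0: load  L2 | P0:M(18), P1:I | bus: none
[14] P0: store L1 := 41 | P0:M(41), P1:I | bus: BusRdX,Flush
[15] P1: load  L0 | P0:I, P1:M(22) | bus: none
[16] P0: store L0 := 10 | P0:M(10), P1:I | bus: BusRdX,Flush
[17] P1: store L2 := 32 | P0:I, P1:M(32) | bus: BusRdX,Flush
[18] P1: load  L3 | P0:I, P1:E(40) | bus: none
[19] P1: load  L2 | P0:I, P1:M(32) | bus: none
[20] P1: load  L0 | P0:O(10), P1:S(10) | bus: BusRd
[21] P1: load  L0 | P0:O(10), P1:S(10) | bus: none
[22] P0: store L1 := 54 | P0:M(54), P1:I | bus: none
[23] P1: load  L2 | P0:I, P1:M(32) | bus: none
[24] P1: store L2 := 41 | P0:I, P1:M(41) | bus: none
[25] P0: store L3 := 45 | P0:M(45), P1:I | bus: BusRdX
[26] P1: load  L1 | P0:O(54), P1:S(54) | bus: BusRd
[27] P1: load  L1 | P0:O(54), P1:S(54) | bus: none
[28] P0: load  L2 | P0:S(41), P1:O(41) | bus: BusRd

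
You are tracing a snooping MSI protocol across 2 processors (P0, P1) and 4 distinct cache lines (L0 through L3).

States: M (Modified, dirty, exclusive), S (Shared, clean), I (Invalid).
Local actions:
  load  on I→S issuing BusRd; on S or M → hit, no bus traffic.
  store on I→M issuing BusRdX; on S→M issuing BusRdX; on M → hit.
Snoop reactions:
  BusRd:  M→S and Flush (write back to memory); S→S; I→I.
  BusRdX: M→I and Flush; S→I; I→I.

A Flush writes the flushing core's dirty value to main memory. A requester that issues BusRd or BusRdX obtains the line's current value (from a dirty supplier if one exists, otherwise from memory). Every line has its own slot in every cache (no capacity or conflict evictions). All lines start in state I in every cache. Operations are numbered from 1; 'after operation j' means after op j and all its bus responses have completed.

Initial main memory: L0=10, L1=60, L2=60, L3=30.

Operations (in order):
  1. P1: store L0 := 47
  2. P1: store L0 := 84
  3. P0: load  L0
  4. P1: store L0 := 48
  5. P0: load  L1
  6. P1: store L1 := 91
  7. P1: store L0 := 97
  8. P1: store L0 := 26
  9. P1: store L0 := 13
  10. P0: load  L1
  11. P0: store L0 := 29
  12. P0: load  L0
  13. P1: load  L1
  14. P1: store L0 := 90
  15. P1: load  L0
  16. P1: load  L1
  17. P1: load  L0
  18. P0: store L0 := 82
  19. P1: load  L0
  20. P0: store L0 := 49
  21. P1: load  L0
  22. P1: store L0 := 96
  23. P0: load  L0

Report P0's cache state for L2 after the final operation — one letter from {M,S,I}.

state = I

step 1: P1: store L0 := 47  ⟶  IM  (L0)  txn=BusRdX  M[L0]=10
step 2: P1: store L0 := 84  ⟶  IM  (L0)  txn=∅  M[L0]=10
step 3: P0: load  L0  ⟶  SS  (L0)  txn=BusRd+Flush  M[L0]=84
step 4: P1: store L0 := 48  ⟶  IM  (L0)  txn=BusRdX  M[L0]=84
step 5: P0: load  L1  ⟶  SI  (L1)  txn=BusRd  M[L1]=60
step 6: P1: store L1 := 91  ⟶  IM  (L1)  txn=BusRdX  M[L1]=60
step 7: P1: store L0 := 97  ⟶  IM  (L0)  txn=∅  M[L0]=84
step 8: P1: store L0 := 26  ⟶  IM  (L0)  txn=∅  M[L0]=84
step 9: P1: store L0 := 13  ⟶  IM  (L0)  txn=∅  M[L0]=84
step 10: P0: load  L1  ⟶  SS  (L1)  txn=BusRd+Flush  M[L1]=91
step 11: P0: store L0 := 29  ⟶  MI  (L0)  txn=BusRdX+Flush  M[L0]=13
step 12: P0: load  L0  ⟶  MI  (L0)  txn=∅  M[L0]=13
step 13: P1: load  L1  ⟶  SS  (L1)  txn=∅  M[L1]=91
step 14: P1: store L0 := 90  ⟶  IM  (L0)  txn=BusRdX+Flush  M[L0]=29
step 15: P1: load  L0  ⟶  IM  (L0)  txn=∅  M[L0]=29
step 16: P1: load  L1  ⟶  SS  (L1)  txn=∅  M[L1]=91
step 17: P1: load  L0  ⟶  IM  (L0)  txn=∅  M[L0]=29
step 18: P0: store L0 := 82  ⟶  MI  (L0)  txn=BusRdX+Flush  M[L0]=90
step 19: P1: load  L0  ⟶  SS  (L0)  txn=BusRd+Flush  M[L0]=82
step 20: P0: store L0 := 49  ⟶  MI  (L0)  txn=BusRdX  M[L0]=82
step 21: P1: load  L0  ⟶  SS  (L0)  txn=BusRd+Flush  M[L0]=49
step 22: P1: store L0 := 96  ⟶  IM  (L0)  txn=BusRdX  M[L0]=49
step 23: P0: load  L0  ⟶  SS  (L0)  txn=BusRd+Flush  M[L0]=96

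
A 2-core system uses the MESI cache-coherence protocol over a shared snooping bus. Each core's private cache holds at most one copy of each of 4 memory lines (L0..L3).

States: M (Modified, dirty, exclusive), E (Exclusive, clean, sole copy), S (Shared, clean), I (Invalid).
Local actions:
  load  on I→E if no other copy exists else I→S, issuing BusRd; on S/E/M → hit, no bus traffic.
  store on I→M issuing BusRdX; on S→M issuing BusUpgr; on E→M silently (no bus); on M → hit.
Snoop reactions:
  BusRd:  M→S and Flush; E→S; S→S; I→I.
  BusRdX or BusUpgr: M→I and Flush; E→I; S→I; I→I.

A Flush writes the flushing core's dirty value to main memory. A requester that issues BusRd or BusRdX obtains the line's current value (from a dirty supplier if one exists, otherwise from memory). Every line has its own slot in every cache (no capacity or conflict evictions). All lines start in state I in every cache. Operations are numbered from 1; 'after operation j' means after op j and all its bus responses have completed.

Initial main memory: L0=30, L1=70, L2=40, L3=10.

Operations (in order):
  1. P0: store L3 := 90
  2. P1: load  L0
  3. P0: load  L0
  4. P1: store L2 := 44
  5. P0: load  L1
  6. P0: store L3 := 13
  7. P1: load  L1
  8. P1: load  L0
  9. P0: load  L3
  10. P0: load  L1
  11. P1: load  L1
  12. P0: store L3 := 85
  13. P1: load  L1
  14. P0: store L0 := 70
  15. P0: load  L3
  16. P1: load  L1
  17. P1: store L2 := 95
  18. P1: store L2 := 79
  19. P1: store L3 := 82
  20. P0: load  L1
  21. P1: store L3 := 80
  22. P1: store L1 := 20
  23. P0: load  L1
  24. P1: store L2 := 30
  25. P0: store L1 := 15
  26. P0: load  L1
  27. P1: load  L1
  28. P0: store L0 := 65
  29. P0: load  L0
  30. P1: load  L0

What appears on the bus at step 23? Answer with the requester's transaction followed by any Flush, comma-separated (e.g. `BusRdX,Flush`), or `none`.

step 1: P0: store L3 := 90  ⟶  MI  (L3)  txn=BusRdX  M[L3]=10
step 2: P1: load  L0  ⟶  IE  (L0)  txn=BusRd  M[L0]=30
step 3: P0: load  L0  ⟶  SS  (L0)  txn=BusRd  M[L0]=30
step 4: P1: store L2 := 44  ⟶  IM  (L2)  txn=BusRdX  M[L2]=40
step 5: P0: load  L1  ⟶  EI  (L1)  txn=BusRd  M[L1]=70
step 6: P0: store L3 := 13  ⟶  MI  (L3)  txn=∅  M[L3]=10
step 7: P1: load  L1  ⟶  SS  (L1)  txn=BusRd  M[L1]=70
step 8: P1: load  L0  ⟶  SS  (L0)  txn=∅  M[L0]=30
step 9: P0: load  L3  ⟶  MI  (L3)  txn=∅  M[L3]=10
step 10: P0: load  L1  ⟶  SS  (L1)  txn=∅  M[L1]=70
step 11: P1: load  L1  ⟶  SS  (L1)  txn=∅  M[L1]=70
step 12: P0: store L3 := 85  ⟶  MI  (L3)  txn=∅  M[L3]=10
step 13: P1: load  L1  ⟶  SS  (L1)  txn=∅  M[L1]=70
step 14: P0: store L0 := 70  ⟶  MI  (L0)  txn=BusUpgr  M[L0]=30
step 15: P0: load  L3  ⟶  MI  (L3)  txn=∅  M[L3]=10
step 16: P1: load  L1  ⟶  SS  (L1)  txn=∅  M[L1]=70
step 17: P1: store L2 := 95  ⟶  IM  (L2)  txn=∅  M[L2]=40
step 18: P1: store L2 := 79  ⟶  IM  (L2)  txn=∅  M[L2]=40
step 19: P1: store L3 := 82  ⟶  IM  (L3)  txn=BusRdX+Flush  M[L3]=85
step 20: P0: load  L1  ⟶  SS  (L1)  txn=∅  M[L1]=70
step 21: P1: store L3 := 80  ⟶  IM  (L3)  txn=∅  M[L3]=85
step 22: P1: store L1 := 20  ⟶  IM  (L1)  txn=BusUpgr  M[L1]=70
step 23: P0: load  L1  ⟶  SS  (L1)  txn=BusRd+Flush  M[L1]=20
step 24: P1: store L2 := 30  ⟶  IM  (L2)  txn=∅  M[L2]=40
step 25: P0: store L1 := 15  ⟶  MI  (L1)  txn=BusUpgr  M[L1]=20
step 26: P0: load  L1  ⟶  MI  (L1)  txn=∅  M[L1]=20
step 27: P1: load  L1  ⟶  SS  (L1)  txn=BusRd+Flush  M[L1]=15
step 28: P0: store L0 := 65  ⟶  MI  (L0)  txn=∅  M[L0]=30
step 29: P0: load  L0  ⟶  MI  (L0)  txn=∅  M[L0]=30
step 30: P1: load  L0  ⟶  SS  (L0)  txn=BusRd+Flush  M[L0]=65

bus = BusRd,Flush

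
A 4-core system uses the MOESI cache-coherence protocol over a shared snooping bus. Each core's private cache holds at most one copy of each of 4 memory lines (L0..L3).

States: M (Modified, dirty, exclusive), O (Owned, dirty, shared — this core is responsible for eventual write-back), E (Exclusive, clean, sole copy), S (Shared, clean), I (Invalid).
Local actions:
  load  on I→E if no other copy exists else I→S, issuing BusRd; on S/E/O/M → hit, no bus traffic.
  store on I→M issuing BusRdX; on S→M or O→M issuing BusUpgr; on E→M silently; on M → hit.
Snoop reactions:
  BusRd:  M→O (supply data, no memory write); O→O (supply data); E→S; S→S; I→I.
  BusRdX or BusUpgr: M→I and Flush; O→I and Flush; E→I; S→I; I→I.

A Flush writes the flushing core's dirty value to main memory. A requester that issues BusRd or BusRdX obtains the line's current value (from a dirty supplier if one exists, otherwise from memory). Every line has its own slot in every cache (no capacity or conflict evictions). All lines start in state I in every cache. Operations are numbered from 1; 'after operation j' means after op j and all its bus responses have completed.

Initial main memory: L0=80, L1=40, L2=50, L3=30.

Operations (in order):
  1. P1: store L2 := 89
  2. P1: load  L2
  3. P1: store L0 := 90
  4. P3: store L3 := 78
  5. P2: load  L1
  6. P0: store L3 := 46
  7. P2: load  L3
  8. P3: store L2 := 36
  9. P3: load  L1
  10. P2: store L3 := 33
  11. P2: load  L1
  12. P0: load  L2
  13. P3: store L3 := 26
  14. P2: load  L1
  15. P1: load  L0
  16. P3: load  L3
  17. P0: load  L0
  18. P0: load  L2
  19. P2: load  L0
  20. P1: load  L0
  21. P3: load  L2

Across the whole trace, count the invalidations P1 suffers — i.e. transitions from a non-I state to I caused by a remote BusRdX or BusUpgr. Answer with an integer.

step 1: P1: store L2 := 89  ⟶  IMII  (L2)  txn=BusRdX  M[L2]=50
step 2: P1: load  L2  ⟶  IMII  (L2)  txn=∅  M[L2]=50
step 3: P1: store L0 := 90  ⟶  IMII  (L0)  txn=BusRdX  M[L0]=80
step 4: P3: store L3 := 78  ⟶  IIIM  (L3)  txn=BusRdX  M[L3]=30
step 5: P2: load  L1  ⟶  IIEI  (L1)  txn=BusRd  M[L1]=40
step 6: P0: store L3 := 46  ⟶  MIII  (L3)  txn=BusRdX+Flush  M[L3]=78
step 7: P2: load  L3  ⟶  OISI  (L3)  txn=BusRd  M[L3]=78
step 8: P3: store L2 := 36  ⟶  IIIM  (L2)  txn=BusRdX+Flush  M[L2]=89
step 9: P3: load  L1  ⟶  IISS  (L1)  txn=BusRd  M[L1]=40
step 10: P2: store L3 := 33  ⟶  IIMI  (L3)  txn=BusUpgr+Flush  M[L3]=46
step 11: P2: load  L1  ⟶  IISS  (L1)  txn=∅  M[L1]=40
step 12: P0: load  L2  ⟶  SIIO  (L2)  txn=BusRd  M[L2]=89
step 13: P3: store L3 := 26  ⟶  IIIM  (L3)  txn=BusRdX+Flush  M[L3]=33
step 14: P2: load  L1  ⟶  IISS  (L1)  txn=∅  M[L1]=40
step 15: P1: load  L0  ⟶  IMII  (L0)  txn=∅  M[L0]=80
step 16: P3: load  L3  ⟶  IIIM  (L3)  txn=∅  M[L3]=33
step 17: P0: load  L0  ⟶  SOII  (L0)  txn=BusRd  M[L0]=80
step 18: P0: load  L2  ⟶  SIIO  (L2)  txn=∅  M[L2]=89
step 19: P2: load  L0  ⟶  SOSI  (L0)  txn=BusRd  M[L0]=80
step 20: P1: load  L0  ⟶  SOSI  (L0)  txn=∅  M[L0]=80
step 21: P3: load  L2  ⟶  SIIO  (L2)  txn=∅  M[L2]=89

invalidations = 1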